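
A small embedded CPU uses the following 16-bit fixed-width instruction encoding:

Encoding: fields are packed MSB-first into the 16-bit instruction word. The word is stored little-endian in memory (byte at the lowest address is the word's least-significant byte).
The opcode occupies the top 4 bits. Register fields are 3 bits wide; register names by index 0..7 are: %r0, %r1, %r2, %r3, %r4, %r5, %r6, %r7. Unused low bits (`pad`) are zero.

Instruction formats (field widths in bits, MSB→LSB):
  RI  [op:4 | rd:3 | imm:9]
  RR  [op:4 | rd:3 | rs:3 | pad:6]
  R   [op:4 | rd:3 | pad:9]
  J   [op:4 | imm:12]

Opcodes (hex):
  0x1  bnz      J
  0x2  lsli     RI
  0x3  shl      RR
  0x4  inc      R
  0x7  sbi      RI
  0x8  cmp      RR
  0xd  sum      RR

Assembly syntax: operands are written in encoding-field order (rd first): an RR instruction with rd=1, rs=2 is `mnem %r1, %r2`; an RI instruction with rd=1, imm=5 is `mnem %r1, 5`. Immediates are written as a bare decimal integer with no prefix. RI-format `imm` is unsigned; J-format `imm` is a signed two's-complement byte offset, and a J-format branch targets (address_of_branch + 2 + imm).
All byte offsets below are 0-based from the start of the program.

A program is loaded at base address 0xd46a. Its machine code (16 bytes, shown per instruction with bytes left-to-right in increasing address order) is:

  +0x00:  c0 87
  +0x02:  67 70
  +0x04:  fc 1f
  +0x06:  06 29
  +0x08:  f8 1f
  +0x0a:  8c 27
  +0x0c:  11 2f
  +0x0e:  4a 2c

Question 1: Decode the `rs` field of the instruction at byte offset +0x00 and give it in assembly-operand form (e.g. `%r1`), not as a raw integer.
@+00  little-endian(c0 87) = 0x87c0
  top 4b → 0x8 → cmp [RR]
  [11:9] rd=3 = %r3
  [8:6] rs=7 = %r7

%r7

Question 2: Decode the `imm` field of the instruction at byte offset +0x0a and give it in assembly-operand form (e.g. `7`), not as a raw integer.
@+0a  little-endian(8c 27) = 0x278c
  opcode bits[15:12]=0x2: lsli/RI
  rd@[11:9]=0x3 ⇒ %r3
  imm@[8:0]=0x18c ⇒ 396

396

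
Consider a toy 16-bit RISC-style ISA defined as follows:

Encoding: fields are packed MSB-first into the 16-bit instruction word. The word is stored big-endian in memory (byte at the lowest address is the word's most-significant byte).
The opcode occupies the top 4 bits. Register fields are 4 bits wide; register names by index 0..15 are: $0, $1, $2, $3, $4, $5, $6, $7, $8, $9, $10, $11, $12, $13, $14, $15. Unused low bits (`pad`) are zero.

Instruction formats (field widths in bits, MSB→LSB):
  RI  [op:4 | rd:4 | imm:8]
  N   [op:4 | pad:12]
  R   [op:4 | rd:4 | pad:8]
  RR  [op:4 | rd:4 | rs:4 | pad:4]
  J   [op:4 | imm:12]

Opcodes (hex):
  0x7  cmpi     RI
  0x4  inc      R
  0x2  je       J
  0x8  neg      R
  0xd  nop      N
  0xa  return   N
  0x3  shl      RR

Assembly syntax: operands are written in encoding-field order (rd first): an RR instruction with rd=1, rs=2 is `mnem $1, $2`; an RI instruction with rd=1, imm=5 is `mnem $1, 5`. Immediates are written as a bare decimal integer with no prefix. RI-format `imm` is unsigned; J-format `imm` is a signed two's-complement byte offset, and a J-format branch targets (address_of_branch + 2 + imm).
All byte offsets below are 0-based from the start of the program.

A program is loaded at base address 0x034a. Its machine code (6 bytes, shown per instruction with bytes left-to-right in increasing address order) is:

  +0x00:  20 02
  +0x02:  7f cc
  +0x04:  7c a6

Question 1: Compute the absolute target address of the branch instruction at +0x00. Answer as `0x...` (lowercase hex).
0x034e

@+00  big-endian(20 02) = 0x2002
  top 4b → 0x2 → je [J]
  [11:0] imm=2 = 2
  target = base 0x034a + off 0x00 + 2 + imm 2 = 0x034e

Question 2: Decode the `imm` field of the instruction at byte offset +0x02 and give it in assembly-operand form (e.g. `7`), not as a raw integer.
@+02  big-endian(7f cc) = 0x7fcc
  top 4b → 0x7 → cmpi [RI]
  rd@[11:8]=0xf ⇒ $15
  imm@[7:0]=0xcc ⇒ 204

204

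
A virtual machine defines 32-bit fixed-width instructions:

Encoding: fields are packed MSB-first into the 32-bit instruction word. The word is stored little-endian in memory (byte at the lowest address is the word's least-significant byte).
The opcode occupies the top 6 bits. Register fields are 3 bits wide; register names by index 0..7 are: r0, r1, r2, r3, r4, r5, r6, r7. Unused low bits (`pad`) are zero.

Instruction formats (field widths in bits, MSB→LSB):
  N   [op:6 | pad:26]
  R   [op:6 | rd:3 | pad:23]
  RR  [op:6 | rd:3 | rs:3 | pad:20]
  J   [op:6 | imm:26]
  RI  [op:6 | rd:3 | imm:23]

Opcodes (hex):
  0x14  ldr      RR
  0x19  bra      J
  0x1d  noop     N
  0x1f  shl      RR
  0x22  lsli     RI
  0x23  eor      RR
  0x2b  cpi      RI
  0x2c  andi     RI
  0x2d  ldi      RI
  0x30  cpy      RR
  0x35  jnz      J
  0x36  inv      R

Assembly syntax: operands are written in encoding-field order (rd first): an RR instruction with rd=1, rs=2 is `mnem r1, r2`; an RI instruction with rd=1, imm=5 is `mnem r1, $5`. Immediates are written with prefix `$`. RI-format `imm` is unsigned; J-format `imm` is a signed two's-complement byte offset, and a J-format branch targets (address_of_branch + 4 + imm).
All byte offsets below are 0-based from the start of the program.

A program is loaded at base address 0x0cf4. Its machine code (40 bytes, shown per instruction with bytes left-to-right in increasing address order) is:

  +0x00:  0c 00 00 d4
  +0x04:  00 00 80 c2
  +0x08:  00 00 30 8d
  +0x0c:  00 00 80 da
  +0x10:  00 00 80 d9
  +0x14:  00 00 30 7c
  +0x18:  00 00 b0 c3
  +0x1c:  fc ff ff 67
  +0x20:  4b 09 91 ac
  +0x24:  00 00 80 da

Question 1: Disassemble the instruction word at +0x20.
cpi r1, $1116491

+0x20: 4b 09 91 ac ⇒ word 0xac91094b (little)
  opcode bits[31:26]=0x2b: cpi/RI
  rd: (w>>23)&0x7=0x1 → r1
  imm: (w>>0)&0x7fffff=0x11094b → $1116491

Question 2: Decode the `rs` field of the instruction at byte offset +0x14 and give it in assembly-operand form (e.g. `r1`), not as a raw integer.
@+14  little-endian(00 00 30 7c) = 0x7c300000
  op=0x7c300000>>26=0x1f ⇒ shl (RR)
  [25:23] rd=0 = r0
  [22:20] rs=3 = r3

r3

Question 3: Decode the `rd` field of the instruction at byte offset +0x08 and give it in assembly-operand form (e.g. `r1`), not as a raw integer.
r2

+0x08: 00 00 30 8d ⇒ word 0x8d300000 (little)
  opcode bits[31:26]=0x23: eor/RR
  rd@[25:23]=0x2 ⇒ r2
  rs@[22:20]=0x3 ⇒ r3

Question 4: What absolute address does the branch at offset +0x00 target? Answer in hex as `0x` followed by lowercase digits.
0x0d04

+0x00: 0c 00 00 d4 ⇒ word 0xd400000c (little)
  op=0xd400000c>>26=0x35 ⇒ jnz (J)
  imm: (w>>0)&0x3ffffff=0xc → $12
  target = base 0x0cf4 + off 0x00 + 4 + imm 12 = 0x0d04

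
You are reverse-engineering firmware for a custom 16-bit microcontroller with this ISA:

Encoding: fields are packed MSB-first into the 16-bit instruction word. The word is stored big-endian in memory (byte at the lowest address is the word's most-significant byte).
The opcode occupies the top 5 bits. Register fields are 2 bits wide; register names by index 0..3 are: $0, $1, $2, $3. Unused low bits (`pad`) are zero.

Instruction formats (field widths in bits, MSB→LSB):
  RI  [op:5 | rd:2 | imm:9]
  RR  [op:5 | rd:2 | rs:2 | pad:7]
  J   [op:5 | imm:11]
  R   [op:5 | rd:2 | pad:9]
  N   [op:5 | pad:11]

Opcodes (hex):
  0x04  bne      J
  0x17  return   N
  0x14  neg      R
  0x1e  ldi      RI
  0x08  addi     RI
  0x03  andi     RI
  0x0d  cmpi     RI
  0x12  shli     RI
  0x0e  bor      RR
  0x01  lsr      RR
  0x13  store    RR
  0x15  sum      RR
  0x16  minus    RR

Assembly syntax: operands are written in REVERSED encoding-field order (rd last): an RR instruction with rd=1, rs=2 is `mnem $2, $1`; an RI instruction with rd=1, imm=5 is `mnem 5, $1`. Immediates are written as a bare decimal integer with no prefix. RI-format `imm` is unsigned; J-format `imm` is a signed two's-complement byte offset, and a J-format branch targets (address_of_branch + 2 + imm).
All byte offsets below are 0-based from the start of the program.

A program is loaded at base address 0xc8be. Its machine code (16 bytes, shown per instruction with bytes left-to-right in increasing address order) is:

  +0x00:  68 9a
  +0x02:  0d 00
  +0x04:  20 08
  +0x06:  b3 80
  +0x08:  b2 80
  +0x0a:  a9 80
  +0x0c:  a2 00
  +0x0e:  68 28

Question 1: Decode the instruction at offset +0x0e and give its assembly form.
+0x0e: 68 28 ⇒ word 0x6828 (big)
  opcode bits[15:11]=0xd: cmpi/RI
  rd: (w>>9)&0x3=0x0 → $0
  imm: (w>>0)&0x1ff=0x28 → 40

cmpi 40, $0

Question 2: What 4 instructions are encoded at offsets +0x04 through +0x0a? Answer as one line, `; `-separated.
bne 8; minus $3, $1; minus $1, $1; sum $3, $0

off 0x04: read 20 08 as big → 0x2008
  top 5b → 0x4 → bne [J]
  imm@[10:0]=0x8 ⇒ 8
off 0x06: read b3 80 as big → 0xb380
  top 5b → 0x16 → minus [RR]
  rd@[10:9]=0x1 ⇒ $1
  rs@[8:7]=0x3 ⇒ $3
off 0x08: read b2 80 as big → 0xb280
  top 5b → 0x16 → minus [RR]
  rd@[10:9]=0x1 ⇒ $1
  rs@[8:7]=0x1 ⇒ $1
off 0x0a: read a9 80 as big → 0xa980
  top 5b → 0x15 → sum [RR]
  rd@[10:9]=0x0 ⇒ $0
  rs@[8:7]=0x3 ⇒ $3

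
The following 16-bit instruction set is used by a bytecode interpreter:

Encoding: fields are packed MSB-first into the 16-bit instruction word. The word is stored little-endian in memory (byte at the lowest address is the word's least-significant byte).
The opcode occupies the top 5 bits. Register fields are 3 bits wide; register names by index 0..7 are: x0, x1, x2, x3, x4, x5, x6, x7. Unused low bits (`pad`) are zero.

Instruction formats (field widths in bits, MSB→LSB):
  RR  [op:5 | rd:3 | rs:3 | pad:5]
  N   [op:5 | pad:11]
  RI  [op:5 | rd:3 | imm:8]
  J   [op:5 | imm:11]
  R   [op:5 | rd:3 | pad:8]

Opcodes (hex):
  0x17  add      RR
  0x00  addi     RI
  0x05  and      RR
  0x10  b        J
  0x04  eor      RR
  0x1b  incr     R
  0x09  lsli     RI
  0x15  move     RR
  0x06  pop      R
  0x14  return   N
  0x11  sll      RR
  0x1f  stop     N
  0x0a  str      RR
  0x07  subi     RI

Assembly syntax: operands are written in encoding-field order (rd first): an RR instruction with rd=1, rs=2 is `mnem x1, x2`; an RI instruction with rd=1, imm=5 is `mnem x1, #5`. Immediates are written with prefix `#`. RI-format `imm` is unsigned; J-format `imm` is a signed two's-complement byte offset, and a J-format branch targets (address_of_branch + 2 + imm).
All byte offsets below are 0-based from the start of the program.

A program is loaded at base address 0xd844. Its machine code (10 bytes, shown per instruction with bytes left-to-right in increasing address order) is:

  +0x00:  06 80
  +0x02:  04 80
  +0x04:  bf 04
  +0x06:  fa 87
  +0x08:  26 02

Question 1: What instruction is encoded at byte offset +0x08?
[08] 26 02 → 0x0226
  op=0x0226>>11=0x0 ⇒ addi (RI)
  [10:8] rd=2 = x2
  [7:0] imm=38 = #38

addi x2, #38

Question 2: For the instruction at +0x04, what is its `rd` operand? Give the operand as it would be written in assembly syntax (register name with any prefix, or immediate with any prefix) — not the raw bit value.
[04] bf 04 → 0x04bf
  top 5b → 0x0 → addi [RI]
  rd@[10:8]=0x4 ⇒ x4
  imm@[7:0]=0xbf ⇒ #191

x4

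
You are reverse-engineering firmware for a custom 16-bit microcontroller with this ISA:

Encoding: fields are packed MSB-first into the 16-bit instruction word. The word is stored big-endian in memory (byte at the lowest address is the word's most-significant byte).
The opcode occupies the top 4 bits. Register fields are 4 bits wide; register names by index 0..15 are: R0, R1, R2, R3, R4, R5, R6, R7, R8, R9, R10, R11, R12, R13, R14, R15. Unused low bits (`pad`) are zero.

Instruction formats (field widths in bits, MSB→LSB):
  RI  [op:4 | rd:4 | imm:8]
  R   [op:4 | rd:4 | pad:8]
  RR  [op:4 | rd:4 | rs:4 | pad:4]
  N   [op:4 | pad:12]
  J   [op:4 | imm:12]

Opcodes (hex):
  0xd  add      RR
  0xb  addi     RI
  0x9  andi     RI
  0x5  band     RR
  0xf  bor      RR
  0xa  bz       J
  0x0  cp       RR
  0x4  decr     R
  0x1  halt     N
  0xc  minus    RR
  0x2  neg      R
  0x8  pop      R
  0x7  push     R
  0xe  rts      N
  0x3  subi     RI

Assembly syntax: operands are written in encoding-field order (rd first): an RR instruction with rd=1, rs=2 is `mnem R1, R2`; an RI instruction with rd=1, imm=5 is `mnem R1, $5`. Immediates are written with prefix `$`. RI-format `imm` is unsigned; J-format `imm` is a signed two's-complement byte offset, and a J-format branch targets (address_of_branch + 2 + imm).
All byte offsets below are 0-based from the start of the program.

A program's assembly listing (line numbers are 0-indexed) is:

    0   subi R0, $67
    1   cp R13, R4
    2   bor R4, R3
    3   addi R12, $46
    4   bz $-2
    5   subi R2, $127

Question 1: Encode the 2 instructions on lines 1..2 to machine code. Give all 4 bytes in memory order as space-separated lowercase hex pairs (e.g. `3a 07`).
line 1 (cp): pack op=0x0:4|rd=13:4|rs=4:4|pad=0:4 = 0x0d40; big→ 0d 40
line 2 (bor): pack op=0xf:4|rd=4:4|rs=3:4|pad=0:4 = 0xf430; big→ f4 30

0d 40 f4 30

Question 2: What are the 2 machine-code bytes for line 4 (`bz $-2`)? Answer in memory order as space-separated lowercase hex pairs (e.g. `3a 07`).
af fe

4. bz fields op=0xa:4|imm=-2:12 → word affeh → af fe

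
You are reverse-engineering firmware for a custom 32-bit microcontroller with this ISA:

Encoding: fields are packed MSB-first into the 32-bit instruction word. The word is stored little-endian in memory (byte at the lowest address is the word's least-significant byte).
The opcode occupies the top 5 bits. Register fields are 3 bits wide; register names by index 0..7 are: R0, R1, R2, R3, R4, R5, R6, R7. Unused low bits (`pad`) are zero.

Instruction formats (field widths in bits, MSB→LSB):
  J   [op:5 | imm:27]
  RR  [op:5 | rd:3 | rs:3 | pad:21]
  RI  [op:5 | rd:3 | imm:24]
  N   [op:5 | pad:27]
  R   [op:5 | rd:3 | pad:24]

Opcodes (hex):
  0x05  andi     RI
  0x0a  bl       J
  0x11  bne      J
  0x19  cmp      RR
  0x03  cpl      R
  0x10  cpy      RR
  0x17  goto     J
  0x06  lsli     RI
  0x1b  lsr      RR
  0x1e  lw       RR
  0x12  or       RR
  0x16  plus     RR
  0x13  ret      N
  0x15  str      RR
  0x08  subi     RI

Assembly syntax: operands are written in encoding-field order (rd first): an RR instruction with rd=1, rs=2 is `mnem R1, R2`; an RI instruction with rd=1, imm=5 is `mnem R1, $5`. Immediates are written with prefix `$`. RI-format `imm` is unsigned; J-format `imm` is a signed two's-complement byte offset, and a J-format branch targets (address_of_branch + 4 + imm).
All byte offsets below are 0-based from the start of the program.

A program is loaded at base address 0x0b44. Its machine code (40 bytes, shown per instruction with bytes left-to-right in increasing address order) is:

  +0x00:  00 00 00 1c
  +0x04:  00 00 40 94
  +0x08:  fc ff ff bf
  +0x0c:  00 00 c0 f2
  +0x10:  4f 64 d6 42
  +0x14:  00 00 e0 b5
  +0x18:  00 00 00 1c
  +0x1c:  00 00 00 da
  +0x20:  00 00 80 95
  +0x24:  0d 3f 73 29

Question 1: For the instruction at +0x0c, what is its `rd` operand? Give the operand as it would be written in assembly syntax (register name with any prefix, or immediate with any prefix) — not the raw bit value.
R2

@+0c  little-endian(00 00 c0 f2) = 0xf2c00000
  opcode bits[31:27]=0x1e: lw/RR
  rd: (w>>24)&0x7=0x2 → R2
  rs: (w>>21)&0x7=0x6 → R6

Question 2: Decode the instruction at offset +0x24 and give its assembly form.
andi R1, $7552781

[24] 0d 3f 73 29 → 0x29733f0d
  top 5b → 0x5 → andi [RI]
  [26:24] rd=1 = R1
  [23:0] imm=7552781 = $7552781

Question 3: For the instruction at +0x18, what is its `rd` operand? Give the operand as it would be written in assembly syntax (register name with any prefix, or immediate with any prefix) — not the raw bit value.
R4

+0x18: 00 00 00 1c ⇒ word 0x1c000000 (little)
  opcode bits[31:27]=0x3: cpl/R
  [26:24] rd=4 = R4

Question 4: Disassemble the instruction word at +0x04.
[04] 00 00 40 94 → 0x94400000
  top 5b → 0x12 → or [RR]
  rd: (w>>24)&0x7=0x4 → R4
  rs: (w>>21)&0x7=0x2 → R2

or R4, R2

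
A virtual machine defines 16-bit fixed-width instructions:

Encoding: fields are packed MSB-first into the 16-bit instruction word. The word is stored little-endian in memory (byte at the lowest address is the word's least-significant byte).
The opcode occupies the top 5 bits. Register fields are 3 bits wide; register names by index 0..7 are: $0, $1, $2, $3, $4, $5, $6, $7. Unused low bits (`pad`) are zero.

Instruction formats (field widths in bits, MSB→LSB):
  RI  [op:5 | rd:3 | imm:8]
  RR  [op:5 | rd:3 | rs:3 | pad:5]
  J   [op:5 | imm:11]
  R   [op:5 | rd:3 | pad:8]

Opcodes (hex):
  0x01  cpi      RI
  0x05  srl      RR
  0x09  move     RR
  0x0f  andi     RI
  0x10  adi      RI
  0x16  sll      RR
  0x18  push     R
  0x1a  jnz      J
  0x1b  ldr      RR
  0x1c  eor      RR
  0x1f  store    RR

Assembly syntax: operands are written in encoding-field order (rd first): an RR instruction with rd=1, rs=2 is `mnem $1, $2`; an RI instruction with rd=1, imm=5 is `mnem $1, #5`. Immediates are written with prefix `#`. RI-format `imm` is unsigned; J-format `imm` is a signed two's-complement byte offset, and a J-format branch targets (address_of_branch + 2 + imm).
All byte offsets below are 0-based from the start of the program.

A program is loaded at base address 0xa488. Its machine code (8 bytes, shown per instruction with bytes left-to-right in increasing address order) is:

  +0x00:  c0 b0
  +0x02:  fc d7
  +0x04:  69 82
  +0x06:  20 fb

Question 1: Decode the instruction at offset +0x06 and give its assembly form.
+0x06: 20 fb ⇒ word 0xfb20 (little)
  op=0xfb20>>11=0x1f ⇒ store (RR)
  rd@[10:8]=0x3 ⇒ $3
  rs@[7:5]=0x1 ⇒ $1

store $3, $1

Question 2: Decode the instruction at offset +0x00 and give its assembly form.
@+00  little-endian(c0 b0) = 0xb0c0
  top 5b → 0x16 → sll [RR]
  [10:8] rd=0 = $0
  [7:5] rs=6 = $6

sll $0, $6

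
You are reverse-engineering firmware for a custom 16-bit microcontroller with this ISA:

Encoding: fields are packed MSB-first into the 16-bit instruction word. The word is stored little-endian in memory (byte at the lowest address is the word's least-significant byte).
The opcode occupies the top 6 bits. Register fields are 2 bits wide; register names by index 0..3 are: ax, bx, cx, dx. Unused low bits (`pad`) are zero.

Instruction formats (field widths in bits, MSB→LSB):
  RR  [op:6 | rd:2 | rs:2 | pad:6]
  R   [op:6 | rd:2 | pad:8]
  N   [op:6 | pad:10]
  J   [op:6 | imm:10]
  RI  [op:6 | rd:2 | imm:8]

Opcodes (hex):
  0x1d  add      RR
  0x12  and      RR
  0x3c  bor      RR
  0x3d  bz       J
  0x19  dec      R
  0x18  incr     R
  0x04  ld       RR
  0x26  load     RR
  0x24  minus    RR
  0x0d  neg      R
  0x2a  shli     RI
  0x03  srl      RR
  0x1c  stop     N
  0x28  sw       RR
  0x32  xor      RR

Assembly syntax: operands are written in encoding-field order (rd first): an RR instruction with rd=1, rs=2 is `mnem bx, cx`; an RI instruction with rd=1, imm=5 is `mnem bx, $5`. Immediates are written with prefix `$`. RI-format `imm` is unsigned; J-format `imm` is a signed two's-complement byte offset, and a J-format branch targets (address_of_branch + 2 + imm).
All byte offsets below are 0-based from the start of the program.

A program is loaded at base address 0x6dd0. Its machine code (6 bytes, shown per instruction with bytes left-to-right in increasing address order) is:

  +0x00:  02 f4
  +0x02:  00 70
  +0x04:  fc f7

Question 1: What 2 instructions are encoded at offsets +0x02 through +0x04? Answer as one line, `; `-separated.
stop; bz $-4

[02] 00 70 → 0x7000
  op=0x7000>>10=0x1c ⇒ stop (N)
[04] fc f7 → 0xf7fc
  op=0xf7fc>>10=0x3d ⇒ bz (J)
  imm: (w>>0)&0x3ff=0x3fc (s10→-4) → $-4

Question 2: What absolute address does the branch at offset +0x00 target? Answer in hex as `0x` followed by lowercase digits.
0x6dd4

[00] 02 f4 → 0xf402
  opcode bits[15:10]=0x3d: bz/J
  imm@[9:0]=0x2 ⇒ $2
  target = base 0x6dd0 + off 0x00 + 2 + imm 2 = 0x6dd4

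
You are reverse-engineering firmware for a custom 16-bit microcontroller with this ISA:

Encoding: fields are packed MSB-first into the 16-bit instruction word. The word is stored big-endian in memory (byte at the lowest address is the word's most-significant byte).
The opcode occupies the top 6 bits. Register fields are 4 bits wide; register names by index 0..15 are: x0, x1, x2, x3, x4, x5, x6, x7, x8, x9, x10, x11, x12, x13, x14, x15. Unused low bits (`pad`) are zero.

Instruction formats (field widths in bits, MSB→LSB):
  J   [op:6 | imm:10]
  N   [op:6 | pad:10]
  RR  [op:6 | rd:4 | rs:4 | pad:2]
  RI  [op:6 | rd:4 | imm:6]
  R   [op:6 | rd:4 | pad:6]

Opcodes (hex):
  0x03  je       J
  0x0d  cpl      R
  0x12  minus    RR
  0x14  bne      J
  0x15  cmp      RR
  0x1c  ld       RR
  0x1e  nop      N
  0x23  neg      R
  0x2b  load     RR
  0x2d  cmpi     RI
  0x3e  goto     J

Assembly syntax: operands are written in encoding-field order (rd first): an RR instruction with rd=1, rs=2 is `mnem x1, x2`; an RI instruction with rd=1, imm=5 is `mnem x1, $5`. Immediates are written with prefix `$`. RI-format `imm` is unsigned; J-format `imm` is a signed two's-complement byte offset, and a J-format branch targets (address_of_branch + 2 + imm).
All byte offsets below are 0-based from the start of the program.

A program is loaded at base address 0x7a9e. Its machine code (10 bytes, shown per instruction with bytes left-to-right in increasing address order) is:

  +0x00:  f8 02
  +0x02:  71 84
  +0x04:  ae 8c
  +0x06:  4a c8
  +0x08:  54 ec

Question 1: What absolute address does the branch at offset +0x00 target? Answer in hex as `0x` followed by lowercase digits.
@+00  big-endian(f8 02) = 0xf802
  op=0xf802>>10=0x3e ⇒ goto (J)
  imm: (w>>0)&0x3ff=0x2 → $2
  target = base 0x7a9e + off 0x00 + 2 + imm 2 = 0x7aa2

0x7aa2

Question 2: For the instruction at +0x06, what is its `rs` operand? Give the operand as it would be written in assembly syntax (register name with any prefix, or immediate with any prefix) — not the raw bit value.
x2

off 0x06: read 4a c8 as big → 0x4ac8
  opcode bits[15:10]=0x12: minus/RR
  [9:6] rd=11 = x11
  [5:2] rs=2 = x2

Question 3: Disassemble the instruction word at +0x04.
load x10, x3

off 0x04: read ae 8c as big → 0xae8c
  top 6b → 0x2b → load [RR]
  rd@[9:6]=0xa ⇒ x10
  rs@[5:2]=0x3 ⇒ x3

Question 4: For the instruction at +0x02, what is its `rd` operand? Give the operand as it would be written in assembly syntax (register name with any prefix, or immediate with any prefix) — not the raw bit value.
x6

@+02  big-endian(71 84) = 0x7184
  op=0x7184>>10=0x1c ⇒ ld (RR)
  rd: (w>>6)&0xf=0x6 → x6
  rs: (w>>2)&0xf=0x1 → x1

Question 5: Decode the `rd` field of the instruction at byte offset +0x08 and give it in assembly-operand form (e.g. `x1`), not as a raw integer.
@+08  big-endian(54 ec) = 0x54ec
  opcode bits[15:10]=0x15: cmp/RR
  [9:6] rd=3 = x3
  [5:2] rs=11 = x11

x3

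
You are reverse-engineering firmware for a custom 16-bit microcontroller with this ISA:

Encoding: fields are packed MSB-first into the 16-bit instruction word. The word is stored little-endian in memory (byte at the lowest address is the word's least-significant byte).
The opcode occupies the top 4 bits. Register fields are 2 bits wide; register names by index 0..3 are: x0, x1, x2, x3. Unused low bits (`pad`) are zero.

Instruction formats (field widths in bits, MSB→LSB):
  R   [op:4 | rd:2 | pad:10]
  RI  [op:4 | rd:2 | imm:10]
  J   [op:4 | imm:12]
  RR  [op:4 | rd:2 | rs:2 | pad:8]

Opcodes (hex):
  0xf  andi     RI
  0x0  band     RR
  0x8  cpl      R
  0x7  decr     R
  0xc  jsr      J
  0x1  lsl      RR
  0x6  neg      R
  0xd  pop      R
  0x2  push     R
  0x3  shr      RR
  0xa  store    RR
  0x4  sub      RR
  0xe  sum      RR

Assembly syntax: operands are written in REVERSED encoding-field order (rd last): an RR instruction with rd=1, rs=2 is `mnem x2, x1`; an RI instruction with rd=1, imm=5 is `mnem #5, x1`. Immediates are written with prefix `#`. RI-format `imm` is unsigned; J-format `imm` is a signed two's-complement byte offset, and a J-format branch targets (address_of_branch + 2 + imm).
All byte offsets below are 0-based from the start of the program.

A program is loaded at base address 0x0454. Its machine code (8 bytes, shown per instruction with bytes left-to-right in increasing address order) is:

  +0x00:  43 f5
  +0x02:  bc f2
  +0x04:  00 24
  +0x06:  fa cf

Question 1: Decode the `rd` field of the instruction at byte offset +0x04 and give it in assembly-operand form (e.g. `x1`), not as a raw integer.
off 0x04: read 00 24 as little → 0x2400
  top 4b → 0x2 → push [R]
  rd: (w>>10)&0x3=0x1 → x1

x1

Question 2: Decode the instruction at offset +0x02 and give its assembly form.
@+02  little-endian(bc f2) = 0xf2bc
  op=0xf2bc>>12=0xf ⇒ andi (RI)
  [11:10] rd=0 = x0
  [9:0] imm=700 = #700

andi #700, x0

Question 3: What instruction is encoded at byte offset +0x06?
+0x06: fa cf ⇒ word 0xcffa (little)
  op=0xcffa>>12=0xc ⇒ jsr (J)
  imm@[11:0]=0xffa (s12→-6) ⇒ #-6

jsr #-6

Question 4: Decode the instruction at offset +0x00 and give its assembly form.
[00] 43 f5 → 0xf543
  op=0xf543>>12=0xf ⇒ andi (RI)
  [11:10] rd=1 = x1
  [9:0] imm=323 = #323

andi #323, x1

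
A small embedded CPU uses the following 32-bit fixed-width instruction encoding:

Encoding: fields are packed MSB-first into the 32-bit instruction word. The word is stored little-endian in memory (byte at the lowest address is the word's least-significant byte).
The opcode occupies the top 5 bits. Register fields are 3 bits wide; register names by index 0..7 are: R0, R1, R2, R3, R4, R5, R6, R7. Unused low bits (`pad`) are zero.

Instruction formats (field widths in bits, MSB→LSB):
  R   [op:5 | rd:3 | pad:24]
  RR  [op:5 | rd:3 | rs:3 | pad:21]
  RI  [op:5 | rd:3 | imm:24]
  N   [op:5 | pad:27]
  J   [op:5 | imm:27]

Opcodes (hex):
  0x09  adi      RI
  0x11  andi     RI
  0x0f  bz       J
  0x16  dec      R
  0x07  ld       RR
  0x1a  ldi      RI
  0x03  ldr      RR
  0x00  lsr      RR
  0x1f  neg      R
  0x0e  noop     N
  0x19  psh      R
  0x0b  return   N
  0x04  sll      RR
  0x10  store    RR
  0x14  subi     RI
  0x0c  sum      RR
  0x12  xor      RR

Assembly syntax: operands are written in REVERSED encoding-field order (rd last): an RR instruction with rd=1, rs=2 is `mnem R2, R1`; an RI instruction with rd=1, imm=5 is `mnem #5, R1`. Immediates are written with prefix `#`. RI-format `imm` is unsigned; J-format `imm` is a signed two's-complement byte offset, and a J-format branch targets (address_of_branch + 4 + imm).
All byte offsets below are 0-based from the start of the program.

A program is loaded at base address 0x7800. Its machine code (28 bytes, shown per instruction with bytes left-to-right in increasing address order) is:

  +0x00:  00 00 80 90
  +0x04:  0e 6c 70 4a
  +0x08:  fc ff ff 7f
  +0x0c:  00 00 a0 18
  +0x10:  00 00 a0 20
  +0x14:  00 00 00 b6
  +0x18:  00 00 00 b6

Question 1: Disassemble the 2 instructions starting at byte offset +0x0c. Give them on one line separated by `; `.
[0c] 00 00 a0 18 → 0x18a00000
  op=0x18a00000>>27=0x3 ⇒ ldr (RR)
  rd@[26:24]=0x0 ⇒ R0
  rs@[23:21]=0x5 ⇒ R5
[10] 00 00 a0 20 → 0x20a00000
  op=0x20a00000>>27=0x4 ⇒ sll (RR)
  rd@[26:24]=0x0 ⇒ R0
  rs@[23:21]=0x5 ⇒ R5

ldr R5, R0; sll R5, R0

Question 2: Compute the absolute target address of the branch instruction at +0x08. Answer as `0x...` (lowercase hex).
[08] fc ff ff 7f → 0x7ffffffc
  op=0x7ffffffc>>27=0xf ⇒ bz (J)
  imm: (w>>0)&0x7ffffff=0x7fffffc (s27→-4) → #-4
  target = base 0x7800 + off 0x08 + 4 + imm -4 = 0x7808

0x7808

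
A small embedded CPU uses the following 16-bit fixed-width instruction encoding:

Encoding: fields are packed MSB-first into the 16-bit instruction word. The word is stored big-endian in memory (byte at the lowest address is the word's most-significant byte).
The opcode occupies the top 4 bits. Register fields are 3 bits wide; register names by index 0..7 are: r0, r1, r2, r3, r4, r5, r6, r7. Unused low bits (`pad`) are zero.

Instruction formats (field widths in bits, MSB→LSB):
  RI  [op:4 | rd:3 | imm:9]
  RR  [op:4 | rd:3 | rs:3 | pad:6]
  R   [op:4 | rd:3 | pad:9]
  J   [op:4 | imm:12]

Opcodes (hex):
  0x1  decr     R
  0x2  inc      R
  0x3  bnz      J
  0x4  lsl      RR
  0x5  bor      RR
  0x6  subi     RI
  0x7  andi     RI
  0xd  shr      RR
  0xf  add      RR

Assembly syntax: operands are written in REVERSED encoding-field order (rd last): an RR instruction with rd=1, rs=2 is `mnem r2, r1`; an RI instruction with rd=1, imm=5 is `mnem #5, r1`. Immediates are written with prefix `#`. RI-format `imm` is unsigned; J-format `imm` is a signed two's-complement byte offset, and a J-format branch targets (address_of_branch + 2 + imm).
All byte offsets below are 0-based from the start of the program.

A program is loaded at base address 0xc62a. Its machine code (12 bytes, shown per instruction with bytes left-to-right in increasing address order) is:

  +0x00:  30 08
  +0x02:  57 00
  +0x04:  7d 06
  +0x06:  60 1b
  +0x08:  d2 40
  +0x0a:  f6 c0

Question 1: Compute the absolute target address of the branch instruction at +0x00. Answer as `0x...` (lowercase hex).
0xc634

+0x00: 30 08 ⇒ word 0x3008 (big)
  opcode bits[15:12]=0x3: bnz/J
  imm@[11:0]=0x8 ⇒ #8
  target = base 0xc62a + off 0x00 + 2 + imm 8 = 0xc634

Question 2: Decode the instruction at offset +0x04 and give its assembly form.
@+04  big-endian(7d 06) = 0x7d06
  op=0x7d06>>12=0x7 ⇒ andi (RI)
  [11:9] rd=6 = r6
  [8:0] imm=262 = #262

andi #262, r6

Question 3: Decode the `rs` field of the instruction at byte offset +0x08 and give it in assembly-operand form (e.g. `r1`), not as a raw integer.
r1

[08] d2 40 → 0xd240
  top 4b → 0xd → shr [RR]
  rd@[11:9]=0x1 ⇒ r1
  rs@[8:6]=0x1 ⇒ r1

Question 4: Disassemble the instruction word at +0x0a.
add r3, r3

off 0x0a: read f6 c0 as big → 0xf6c0
  op=0xf6c0>>12=0xf ⇒ add (RR)
  rd@[11:9]=0x3 ⇒ r3
  rs@[8:6]=0x3 ⇒ r3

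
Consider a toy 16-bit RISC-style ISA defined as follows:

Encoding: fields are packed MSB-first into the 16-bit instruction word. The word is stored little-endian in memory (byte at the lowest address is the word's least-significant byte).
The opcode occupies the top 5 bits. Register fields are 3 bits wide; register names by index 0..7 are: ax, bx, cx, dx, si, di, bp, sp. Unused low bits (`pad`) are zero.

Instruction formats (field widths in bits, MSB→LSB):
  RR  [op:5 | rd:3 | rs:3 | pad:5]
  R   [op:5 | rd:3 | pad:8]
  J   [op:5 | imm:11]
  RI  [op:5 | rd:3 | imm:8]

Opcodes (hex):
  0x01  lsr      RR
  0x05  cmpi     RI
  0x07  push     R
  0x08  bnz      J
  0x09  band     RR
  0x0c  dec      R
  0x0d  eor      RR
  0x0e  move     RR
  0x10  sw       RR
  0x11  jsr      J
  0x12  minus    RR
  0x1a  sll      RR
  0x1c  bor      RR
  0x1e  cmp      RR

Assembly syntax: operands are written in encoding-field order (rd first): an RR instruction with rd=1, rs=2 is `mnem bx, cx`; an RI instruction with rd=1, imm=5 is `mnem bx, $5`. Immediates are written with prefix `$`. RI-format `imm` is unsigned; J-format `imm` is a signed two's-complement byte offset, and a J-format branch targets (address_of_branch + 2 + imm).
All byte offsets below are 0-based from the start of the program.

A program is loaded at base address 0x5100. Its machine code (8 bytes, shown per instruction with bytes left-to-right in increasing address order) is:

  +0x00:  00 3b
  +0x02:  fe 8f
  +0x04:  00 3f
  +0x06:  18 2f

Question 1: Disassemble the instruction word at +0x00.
+0x00: 00 3b ⇒ word 0x3b00 (little)
  opcode bits[15:11]=0x7: push/R
  rd: (w>>8)&0x7=0x3 → dx

push dx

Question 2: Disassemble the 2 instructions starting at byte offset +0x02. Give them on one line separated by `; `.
off 0x02: read fe 8f as little → 0x8ffe
  top 5b → 0x11 → jsr [J]
  imm: (w>>0)&0x7ff=0x7fe (s11→-2) → $-2
off 0x04: read 00 3f as little → 0x3f00
  top 5b → 0x7 → push [R]
  rd: (w>>8)&0x7=0x7 → sp

jsr $-2; push sp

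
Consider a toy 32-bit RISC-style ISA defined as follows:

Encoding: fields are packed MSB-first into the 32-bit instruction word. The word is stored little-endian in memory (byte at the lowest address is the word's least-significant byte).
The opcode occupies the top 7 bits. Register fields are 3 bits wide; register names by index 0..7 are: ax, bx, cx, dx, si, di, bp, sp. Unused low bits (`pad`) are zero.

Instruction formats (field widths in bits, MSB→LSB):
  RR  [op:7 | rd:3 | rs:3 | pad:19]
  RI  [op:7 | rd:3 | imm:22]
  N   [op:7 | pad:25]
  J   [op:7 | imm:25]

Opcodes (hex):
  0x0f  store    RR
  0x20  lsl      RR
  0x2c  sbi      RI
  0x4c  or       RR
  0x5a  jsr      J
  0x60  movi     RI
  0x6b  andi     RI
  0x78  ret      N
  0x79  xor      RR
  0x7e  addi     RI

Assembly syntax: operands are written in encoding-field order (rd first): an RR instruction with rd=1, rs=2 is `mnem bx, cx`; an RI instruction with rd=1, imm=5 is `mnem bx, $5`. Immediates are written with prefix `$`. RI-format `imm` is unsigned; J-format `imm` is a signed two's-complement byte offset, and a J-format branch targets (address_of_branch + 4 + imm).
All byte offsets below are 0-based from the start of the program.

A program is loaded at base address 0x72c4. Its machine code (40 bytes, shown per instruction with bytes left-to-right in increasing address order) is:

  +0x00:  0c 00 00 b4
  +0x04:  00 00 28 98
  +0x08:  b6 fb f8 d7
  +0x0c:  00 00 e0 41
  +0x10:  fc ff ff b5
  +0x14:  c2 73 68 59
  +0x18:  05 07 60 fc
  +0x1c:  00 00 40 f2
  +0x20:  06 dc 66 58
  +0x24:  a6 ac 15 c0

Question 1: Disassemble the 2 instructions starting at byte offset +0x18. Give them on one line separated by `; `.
off 0x18: read 05 07 60 fc as little → 0xfc600705
  op=0xfc600705>>25=0x7e ⇒ addi (RI)
  rd@[24:22]=0x1 ⇒ bx
  imm@[21:0]=0x200705 ⇒ $2098949
off 0x1c: read 00 00 40 f2 as little → 0xf2400000
  op=0xf2400000>>25=0x79 ⇒ xor (RR)
  rd@[24:22]=0x1 ⇒ bx
  rs@[21:19]=0x0 ⇒ ax

addi bx, $2098949; xor bx, ax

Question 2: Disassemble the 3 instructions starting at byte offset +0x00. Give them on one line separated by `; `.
jsr $12; or ax, di; andi sp, $3734454

@+00  little-endian(0c 00 00 b4) = 0xb400000c
  op=0xb400000c>>25=0x5a ⇒ jsr (J)
  [24:0] imm=12 = $12
@+04  little-endian(00 00 28 98) = 0x98280000
  op=0x98280000>>25=0x4c ⇒ or (RR)
  [24:22] rd=0 = ax
  [21:19] rs=5 = di
@+08  little-endian(b6 fb f8 d7) = 0xd7f8fbb6
  op=0xd7f8fbb6>>25=0x6b ⇒ andi (RI)
  [24:22] rd=7 = sp
  [21:0] imm=3734454 = $3734454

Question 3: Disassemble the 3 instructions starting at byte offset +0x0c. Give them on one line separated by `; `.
@+0c  little-endian(00 00 e0 41) = 0x41e00000
  op=0x41e00000>>25=0x20 ⇒ lsl (RR)
  rd@[24:22]=0x7 ⇒ sp
  rs@[21:19]=0x4 ⇒ si
@+10  little-endian(fc ff ff b5) = 0xb5fffffc
  op=0xb5fffffc>>25=0x5a ⇒ jsr (J)
  imm@[24:0]=0x1fffffc (s25→-4) ⇒ $-4
@+14  little-endian(c2 73 68 59) = 0x596873c2
  op=0x596873c2>>25=0x2c ⇒ sbi (RI)
  rd@[24:22]=0x5 ⇒ di
  imm@[21:0]=0x2873c2 ⇒ $2651074

lsl sp, si; jsr $-4; sbi di, $2651074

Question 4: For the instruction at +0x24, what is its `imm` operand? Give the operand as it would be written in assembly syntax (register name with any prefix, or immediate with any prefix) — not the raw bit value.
+0x24: a6 ac 15 c0 ⇒ word 0xc015aca6 (little)
  opcode bits[31:25]=0x60: movi/RI
  rd@[24:22]=0x0 ⇒ ax
  imm@[21:0]=0x15aca6 ⇒ $1420454

$1420454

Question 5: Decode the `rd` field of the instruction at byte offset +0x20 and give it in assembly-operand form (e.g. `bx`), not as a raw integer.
bx

+0x20: 06 dc 66 58 ⇒ word 0x5866dc06 (little)
  op=0x5866dc06>>25=0x2c ⇒ sbi (RI)
  rd@[24:22]=0x1 ⇒ bx
  imm@[21:0]=0x26dc06 ⇒ $2546694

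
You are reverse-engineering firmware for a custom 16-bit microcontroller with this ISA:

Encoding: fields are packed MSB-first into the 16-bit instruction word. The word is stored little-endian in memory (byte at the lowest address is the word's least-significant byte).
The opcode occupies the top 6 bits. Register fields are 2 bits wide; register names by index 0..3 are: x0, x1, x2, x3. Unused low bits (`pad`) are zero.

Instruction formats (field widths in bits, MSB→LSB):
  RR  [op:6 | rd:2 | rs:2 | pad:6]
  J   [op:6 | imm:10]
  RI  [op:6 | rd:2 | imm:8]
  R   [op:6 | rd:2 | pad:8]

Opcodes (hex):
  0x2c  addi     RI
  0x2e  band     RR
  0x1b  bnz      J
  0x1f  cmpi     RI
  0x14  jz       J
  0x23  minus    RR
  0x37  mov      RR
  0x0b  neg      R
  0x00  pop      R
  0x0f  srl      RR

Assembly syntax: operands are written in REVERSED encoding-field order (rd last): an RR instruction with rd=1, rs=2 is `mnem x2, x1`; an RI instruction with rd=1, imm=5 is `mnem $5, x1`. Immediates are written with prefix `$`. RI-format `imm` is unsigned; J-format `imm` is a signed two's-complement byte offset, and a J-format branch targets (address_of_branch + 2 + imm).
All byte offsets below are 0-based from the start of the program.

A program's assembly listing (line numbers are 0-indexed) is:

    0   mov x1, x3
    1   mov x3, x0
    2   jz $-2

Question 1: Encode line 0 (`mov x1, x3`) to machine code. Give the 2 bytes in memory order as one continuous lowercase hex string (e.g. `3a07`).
40df

L0: mov op=0x37:6|rd=3:2|rs=1:2|pad=0:6 ⇒ 0xdf40 ⇒ little 40 df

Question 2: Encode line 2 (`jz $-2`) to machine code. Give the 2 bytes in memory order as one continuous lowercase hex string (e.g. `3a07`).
L2: jz op=0x14:6|imm=-2:10 ⇒ 0x53fe ⇒ little fe 53

fe53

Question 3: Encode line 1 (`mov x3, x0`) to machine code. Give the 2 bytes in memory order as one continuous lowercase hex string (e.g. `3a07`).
c0dc

L1: mov op=0x37:6|rd=0:2|rs=3:2|pad=0:6 ⇒ 0xdcc0 ⇒ little c0 dc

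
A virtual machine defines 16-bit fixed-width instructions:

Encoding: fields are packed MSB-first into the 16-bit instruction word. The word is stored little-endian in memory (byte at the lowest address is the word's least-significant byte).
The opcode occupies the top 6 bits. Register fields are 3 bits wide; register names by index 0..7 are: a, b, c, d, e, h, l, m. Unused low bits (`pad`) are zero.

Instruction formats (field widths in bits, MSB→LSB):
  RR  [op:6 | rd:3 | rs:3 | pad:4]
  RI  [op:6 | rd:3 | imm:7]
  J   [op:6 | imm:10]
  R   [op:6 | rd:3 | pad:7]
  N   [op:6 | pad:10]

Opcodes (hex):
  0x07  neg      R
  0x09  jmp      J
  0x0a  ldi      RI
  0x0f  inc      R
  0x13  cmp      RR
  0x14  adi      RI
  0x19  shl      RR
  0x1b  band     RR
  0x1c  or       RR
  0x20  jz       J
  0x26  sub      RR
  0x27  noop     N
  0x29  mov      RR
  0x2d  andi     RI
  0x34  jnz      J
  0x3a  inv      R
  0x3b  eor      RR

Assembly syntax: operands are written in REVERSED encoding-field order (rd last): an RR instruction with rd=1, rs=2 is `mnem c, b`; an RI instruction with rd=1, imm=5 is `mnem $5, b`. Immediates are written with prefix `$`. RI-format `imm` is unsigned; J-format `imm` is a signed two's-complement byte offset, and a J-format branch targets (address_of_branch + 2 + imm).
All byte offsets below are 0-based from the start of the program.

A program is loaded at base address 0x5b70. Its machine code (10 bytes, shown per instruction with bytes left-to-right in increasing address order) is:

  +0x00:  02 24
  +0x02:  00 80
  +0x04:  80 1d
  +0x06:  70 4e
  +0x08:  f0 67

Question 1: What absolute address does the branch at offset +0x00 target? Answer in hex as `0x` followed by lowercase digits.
off 0x00: read 02 24 as little → 0x2402
  opcode bits[15:10]=0x9: jmp/J
  imm@[9:0]=0x2 ⇒ $2
  target = base 0x5b70 + off 0x00 + 2 + imm 2 = 0x5b74

0x5b74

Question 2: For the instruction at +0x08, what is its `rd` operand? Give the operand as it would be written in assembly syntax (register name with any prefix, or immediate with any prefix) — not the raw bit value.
m

+0x08: f0 67 ⇒ word 0x67f0 (little)
  op=0x67f0>>10=0x19 ⇒ shl (RR)
  rd: (w>>7)&0x7=0x7 → m
  rs: (w>>4)&0x7=0x7 → m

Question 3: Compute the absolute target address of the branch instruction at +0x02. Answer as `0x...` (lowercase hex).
[02] 00 80 → 0x8000
  top 6b → 0x20 → jz [J]
  imm@[9:0]=0x0 ⇒ $0
  target = base 0x5b70 + off 0x02 + 2 + imm 0 = 0x5b74

0x5b74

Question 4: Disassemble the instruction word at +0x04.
neg d

off 0x04: read 80 1d as little → 0x1d80
  top 6b → 0x7 → neg [R]
  [9:7] rd=3 = d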